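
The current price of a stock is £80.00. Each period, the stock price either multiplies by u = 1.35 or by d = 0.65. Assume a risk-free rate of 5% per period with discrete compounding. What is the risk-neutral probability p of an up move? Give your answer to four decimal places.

Risk-neutral probability p = (1 + 0.05 − 0.65)/(1.35 − 0.65) = 0.4000/0.7000 = 0.5714

p = 0.5714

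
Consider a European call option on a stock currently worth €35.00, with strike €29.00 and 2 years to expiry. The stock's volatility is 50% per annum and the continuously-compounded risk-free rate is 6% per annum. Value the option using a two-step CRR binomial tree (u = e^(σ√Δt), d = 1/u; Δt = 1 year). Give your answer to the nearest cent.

€13.81

CRR parameters: u = e^(σ√Δt) = e^(0.5·√1) = 1.6487, d = 1/u = 0.6065
Per-period rate: rΔt = 0.06·1 = 0.06, so R = e^0.06 = 1.0618
Risk-neutral probability p = (e^0.06 − 0.6065)/(1.6487 − 0.6065) = 0.4553/1.0422 = 0.4369
Terminal stock prices: S_uu = 95.14, S_ud = 35, S_dd = 12.88
Terminal payoffs (S − K): max(66.14, 0) = 66.14, max(6, 0) = 6, max(-16.12, 0) = 0
Node u (S = 57.71): V_u = e^(−0.06)·[0.4369·66.1399 + 0.5631·6.0000] = 30.3941
Node d (S = 21.23): V_d = e^(−0.06)·[0.4369·6.0000 + 0.5631·0.0000] = 2.4686
Node 0 (S = 35): V_0 = e^(−0.06)·[0.4369·30.3941 + 0.5631·2.4686] = 13.8143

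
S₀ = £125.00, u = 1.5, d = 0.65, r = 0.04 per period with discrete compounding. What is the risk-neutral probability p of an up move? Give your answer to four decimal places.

p = 0.4588

Risk-neutral probability p = (1 + 0.04 − 0.65)/(1.5 − 0.65) = 0.3900/0.8500 = 0.4588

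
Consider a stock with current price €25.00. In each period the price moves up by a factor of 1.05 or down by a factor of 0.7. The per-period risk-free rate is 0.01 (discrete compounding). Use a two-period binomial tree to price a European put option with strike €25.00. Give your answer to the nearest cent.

Risk-neutral probability p = (1 + 0.01 − 0.7)/(1.05 − 0.7) = 0.3100/0.3500 = 0.8857
Terminal stock prices: S_uu = 27.56, S_ud = 18.38, S_dd = 12.25
Terminal payoffs (K − S): max(-2.562, 0) = 0, max(6.625, 0) = 6.625, max(12.75, 0) = 12.75
Node u (S = 26.25): V_u = 1/1.01·[0.8857·0.0000 + 0.1143·6.6250] = 0.7496
Node d (S = 17.5): V_d = 1/1.01·[0.8857·6.6250 + 0.1143·12.7500] = 7.2525
Node 0 (S = 25): V_0 = 1/1.01·[0.8857·0.7496 + 0.1143·7.2525] = 1.4780

€1.48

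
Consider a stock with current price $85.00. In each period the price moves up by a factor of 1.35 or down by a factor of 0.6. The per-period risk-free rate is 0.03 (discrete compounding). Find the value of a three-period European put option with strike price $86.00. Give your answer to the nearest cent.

$17.61

Risk-neutral probability p = (1 + 0.03 − 0.6)/(1.35 − 0.6) = 0.4300/0.7500 = 0.5733
Terminal stock prices: S_uuu = 209.1, S_uud = 92.95, S_udd = 41.31, S_ddd = 18.36
Terminal payoffs (K − S): max(-123.1, 0) = 0, max(-6.948, 0) = 0, max(44.69, 0) = 44.69, max(67.64, 0) = 67.64
Node uu (S = 154.9): V_uu = 1/1.03·[0.5733·0.0000 + 0.4267·0.0000] = 0.0000
Node ud (S = 68.85): V_ud = 1/1.03·[0.5733·0.0000 + 0.4267·44.6900] = 18.5124
Node dd (S = 30.6): V_dd = 1/1.03·[0.5733·44.6900 + 0.4267·67.6400] = 52.8951
Node u (S = 114.8): V_u = 1/1.03·[0.5733·0.0000 + 0.4267·18.5124] = 7.6686
Node d (S = 51): V_d = 1/1.03·[0.5733·18.5124 + 0.4267·52.8951] = 32.2159
Node 0 (S = 85): V_0 = 1/1.03·[0.5733·7.6686 + 0.4267·32.2159] = 17.6137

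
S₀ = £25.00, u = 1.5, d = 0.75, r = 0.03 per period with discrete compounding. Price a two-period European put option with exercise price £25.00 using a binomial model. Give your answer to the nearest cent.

Risk-neutral probability p = (1 + 0.03 − 0.75)/(1.5 − 0.75) = 0.2800/0.7500 = 0.3733
Terminal stock prices: S_uu = 56.25, S_ud = 28.12, S_dd = 14.06
Terminal payoffs (K − S): max(-31.25, 0) = 0, max(-3.125, 0) = 0, max(10.94, 0) = 10.94
Node u (S = 37.5): V_u = 1/1.03·[0.3733·0.0000 + 0.6267·0.0000] = 0.0000
Node d (S = 18.75): V_d = 1/1.03·[0.3733·0.0000 + 0.6267·10.9375] = 6.6545
Node 0 (S = 25): V_0 = 1/1.03·[0.3733·0.0000 + 0.6267·6.6545] = 4.0487

£4.05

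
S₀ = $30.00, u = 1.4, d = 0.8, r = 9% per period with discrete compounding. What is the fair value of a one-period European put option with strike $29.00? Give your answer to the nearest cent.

Risk-neutral probability p = (1 + 0.09 − 0.8)/(1.4 − 0.8) = 0.2900/0.6000 = 0.4833
Terminal stock prices: S_u = 42, S_d = 24
Terminal payoffs (K − S): max(-13, 0) = 0, max(5, 0) = 5
Node 0 (S = 30): V_0 = 1/1.09·[0.4833·0.0000 + 0.5167·5.0000] = 2.3700

$2.37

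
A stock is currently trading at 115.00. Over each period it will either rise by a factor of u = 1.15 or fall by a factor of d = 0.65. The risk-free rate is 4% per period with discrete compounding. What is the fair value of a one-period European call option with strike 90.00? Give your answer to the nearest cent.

31.69

Risk-neutral probability p = (1 + 0.04 − 0.65)/(1.15 − 0.65) = 0.3900/0.5000 = 0.7800
Terminal stock prices: S_u = 132.2, S_d = 74.75
Terminal payoffs (S − K): max(42.25, 0) = 42.25, max(-15.25, 0) = 0
Node 0 (S = 115): V_0 = 1/1.04·[0.7800·42.2500 + 0.2200·0.0000] = 31.6875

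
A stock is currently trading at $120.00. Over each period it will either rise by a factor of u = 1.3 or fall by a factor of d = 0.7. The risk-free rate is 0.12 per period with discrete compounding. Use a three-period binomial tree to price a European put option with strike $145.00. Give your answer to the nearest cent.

Risk-neutral probability p = (1 + 0.12 − 0.7)/(1.3 − 0.7) = 0.4200/0.6000 = 0.7000
Terminal stock prices: S_uuu = 263.6, S_uud = 142, S_udd = 76.44, S_ddd = 41.16
Terminal payoffs (K − S): max(-118.6, 0) = 0, max(3.04, 0) = 3.04, max(68.56, 0) = 68.56, max(103.8, 0) = 103.8
Node uu (S = 202.8): V_uu = 1/1.12·[0.7000·0.0000 + 0.3000·3.0400] = 0.8143
Node ud (S = 109.2): V_ud = 1/1.12·[0.7000·3.0400 + 0.3000·68.5600] = 20.2643
Node dd (S = 58.8): V_dd = 1/1.12·[0.7000·68.5600 + 0.3000·103.8400] = 70.6643
Node u (S = 156): V_u = 1/1.12·[0.7000·0.8143 + 0.3000·20.2643] = 5.9369
Node d (S = 84): V_d = 1/1.12·[0.7000·20.2643 + 0.3000·70.6643] = 31.5931
Node 0 (S = 120): V_0 = 1/1.12·[0.7000·5.9369 + 0.3000·31.5931] = 12.1730

$12.17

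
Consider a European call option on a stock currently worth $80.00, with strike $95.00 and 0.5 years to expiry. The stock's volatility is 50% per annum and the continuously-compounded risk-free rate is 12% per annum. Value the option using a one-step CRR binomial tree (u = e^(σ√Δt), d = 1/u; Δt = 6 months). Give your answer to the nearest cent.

CRR parameters: u = e^(σ√Δt) = e^(0.5·√0.5) = 1.4241, d = 1/u = 0.7022
Per-period rate: rΔt = 0.12·0.5 = 0.06, so R = e^0.06 = 1.0618
Risk-neutral probability p = (e^0.06 − 0.7022)/(1.4241 − 0.7022) = 0.3596/0.7219 = 0.4982
Terminal stock prices: S_u = 113.9, S_d = 56.18
Terminal payoffs (S − K): max(18.93, 0) = 18.93, max(-38.82, 0) = 0
Node 0 (S = 80): V_0 = e^(−0.06)·[0.4982·18.9295 + 0.5018·0.0000] = 8.8810

$8.88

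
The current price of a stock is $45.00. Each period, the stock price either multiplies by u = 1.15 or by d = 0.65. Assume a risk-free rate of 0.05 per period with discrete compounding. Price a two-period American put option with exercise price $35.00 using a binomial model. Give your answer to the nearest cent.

Risk-neutral probability p = (1 + 0.05 − 0.65)/(1.15 − 0.65) = 0.4000/0.5000 = 0.8000
Terminal stock prices: S_uu = 59.51, S_ud = 33.64, S_dd = 19.01
Terminal payoffs (K − S): max(-24.51, 0) = 0, max(1.363, 0) = 1.363, max(15.99, 0) = 15.99
Node u (S = 51.75): continuation = 1/1.05·[0.8000·0.0000 + 0.2000·1.3625] = 0.2595; exercise value = 0.0000 ≤ continuation, so V_u = 0.2595
Node d (S = 29.25): continuation = 1/1.05·[0.8000·1.3625 + 0.2000·15.9875] = 4.0833; exercise value = 5.7500 > continuation, so V_d = 5.7500 (exercise)
Node 0 (S = 45): continuation = 1/1.05·[0.8000·0.2595 + 0.2000·5.7500] = 1.2930; exercise value = 0.0000 ≤ continuation, so V_0 = 1.2930

$1.29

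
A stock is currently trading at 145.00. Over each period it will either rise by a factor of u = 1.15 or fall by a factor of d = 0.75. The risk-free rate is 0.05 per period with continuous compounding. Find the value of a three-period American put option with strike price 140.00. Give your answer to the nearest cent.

9.85

Risk-neutral probability p = (e^0.05 − 0.75)/(1.15 − 0.75) = 0.3013/0.4000 = 0.7532
Terminal stock prices: S_uuu = 220.5, S_uud = 143.8, S_udd = 93.8, S_ddd = 61.17
Terminal payoffs (K − S): max(-80.53, 0) = 0, max(-3.822, 0) = 0, max(46.2, 0) = 46.2, max(78.83, 0) = 78.83
Node uu (S = 191.8): continuation = e^(−0.05)·[0.7532·0.0000 + 0.2468·0.0000] = 0.0000; exercise value = 0.0000 ≤ continuation, so V_uu = 0.0000
Node ud (S = 125.1): continuation = e^(−0.05)·[0.7532·0.0000 + 0.2468·46.2031] = 10.8478; exercise value = 14.9375 > continuation, so V_ud = 14.9375 (exercise)
Node dd (S = 81.56): continuation = e^(−0.05)·[0.7532·46.2031 + 0.2468·78.8281] = 51.6096; exercise value = 58.4375 > continuation, so V_dd = 58.4375 (exercise)
Node u (S = 166.8): continuation = e^(−0.05)·[0.7532·0.0000 + 0.2468·14.9375] = 3.5071; exercise value = 0.0000 ≤ continuation, so V_u = 3.5071
Node d (S = 108.8): continuation = e^(−0.05)·[0.7532·14.9375 + 0.2468·58.4375] = 24.4221; exercise value = 31.2500 > continuation, so V_d = 31.2500 (exercise)
Node 0 (S = 145): continuation = e^(−0.05)·[0.7532·3.5071 + 0.2468·31.2500] = 9.8497; exercise value = 0.0000 ≤ continuation, so V_0 = 9.8497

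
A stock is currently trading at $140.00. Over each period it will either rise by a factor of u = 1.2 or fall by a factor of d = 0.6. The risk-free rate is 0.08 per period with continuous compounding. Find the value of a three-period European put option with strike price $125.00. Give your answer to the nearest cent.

$6.39

Risk-neutral probability p = (e^0.08 − 0.6)/(1.2 − 0.6) = 0.4833/0.6000 = 0.8055
Terminal stock prices: S_uuu = 241.9, S_uud = 121, S_udd = 60.48, S_ddd = 30.24
Terminal payoffs (K − S): max(-116.9, 0) = 0, max(4.04, 0) = 4.04, max(64.52, 0) = 64.52, max(94.76, 0) = 94.76
Node uu (S = 201.6): V_uu = e^(−0.08)·[0.8055·0.0000 + 0.1945·4.0400] = 0.7254
Node ud (S = 100.8): V_ud = e^(−0.08)·[0.8055·4.0400 + 0.1945·64.5200] = 14.5895
Node dd (S = 50.4): V_dd = e^(−0.08)·[0.8055·64.5200 + 0.1945·94.7600] = 64.9895
Node u (S = 168): V_u = e^(−0.08)·[0.8055·0.7254 + 0.1945·14.5895] = 3.1592
Node d (S = 84): V_d = e^(−0.08)·[0.8055·14.5895 + 0.1945·64.9895] = 22.5180
Node 0 (S = 140): V_0 = e^(−0.08)·[0.8055·3.1592 + 0.1945·22.5180] = 6.3925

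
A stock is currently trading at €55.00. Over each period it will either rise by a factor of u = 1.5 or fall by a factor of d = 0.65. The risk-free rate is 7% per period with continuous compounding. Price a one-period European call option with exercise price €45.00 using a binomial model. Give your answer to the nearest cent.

Risk-neutral probability p = (e^0.07 − 0.65)/(1.5 − 0.65) = 0.4225/0.8500 = 0.4971
Terminal stock prices: S_u = 82.5, S_d = 35.75
Terminal payoffs (S − K): max(37.5, 0) = 37.5, max(-9.25, 0) = 0
Node 0 (S = 55): V_0 = e^(−0.07)·[0.4971·37.5000 + 0.5029·0.0000] = 17.3799

€17.38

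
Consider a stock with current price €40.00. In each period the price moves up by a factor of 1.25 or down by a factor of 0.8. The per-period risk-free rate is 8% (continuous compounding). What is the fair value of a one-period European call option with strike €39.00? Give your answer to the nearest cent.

Risk-neutral probability p = (e^0.08 − 0.8)/(1.25 − 0.8) = 0.2833/0.4500 = 0.6295
Terminal stock prices: S_u = 50, S_d = 32
Terminal payoffs (S − K): max(11, 0) = 11, max(-7, 0) = 0
Node 0 (S = 40): V_0 = e^(−0.08)·[0.6295·11.0000 + 0.3705·0.0000] = 6.3924

€6.39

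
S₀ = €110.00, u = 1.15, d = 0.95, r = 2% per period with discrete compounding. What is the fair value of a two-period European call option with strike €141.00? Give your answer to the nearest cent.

Risk-neutral probability p = (1 + 0.02 − 0.95)/(1.15 − 0.95) = 0.0700/0.2000 = 0.3500
Terminal stock prices: S_uu = 145.5, S_ud = 120.2, S_dd = 99.27
Terminal payoffs (S − K): max(4.475, 0) = 4.475, max(-20.83, 0) = 0, max(-41.73, 0) = 0
Node u (S = 126.5): V_u = 1/1.02·[0.3500·4.4750 + 0.6500·0.0000] = 1.5355
Node d (S = 104.5): V_d = 1/1.02·[0.3500·0.0000 + 0.6500·0.0000] = 0.0000
Node 0 (S = 110): V_0 = 1/1.02·[0.3500·1.5355 + 0.6500·0.0000] = 0.5269

€0.53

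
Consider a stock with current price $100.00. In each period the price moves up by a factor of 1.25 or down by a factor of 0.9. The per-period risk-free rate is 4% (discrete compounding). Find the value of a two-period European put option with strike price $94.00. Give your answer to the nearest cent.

Risk-neutral probability p = (1 + 0.04 − 0.9)/(1.25 − 0.9) = 0.1400/0.3500 = 0.4000
Terminal stock prices: S_uu = 156.2, S_ud = 112.5, S_dd = 81
Terminal payoffs (K − S): max(-62.25, 0) = 0, max(-18.5, 0) = 0, max(13, 0) = 13
Node u (S = 125): V_u = 1/1.04·[0.4000·0.0000 + 0.6000·0.0000] = 0.0000
Node d (S = 90): V_d = 1/1.04·[0.4000·0.0000 + 0.6000·13.0000] = 7.5000
Node 0 (S = 100): V_0 = 1/1.04·[0.4000·0.0000 + 0.6000·7.5000] = 4.3269

$4.33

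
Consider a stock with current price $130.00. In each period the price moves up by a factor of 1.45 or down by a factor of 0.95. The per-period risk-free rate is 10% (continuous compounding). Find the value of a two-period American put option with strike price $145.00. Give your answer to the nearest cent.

Risk-neutral probability p = (e^0.1 − 0.95)/(1.45 − 0.95) = 0.1552/0.5000 = 0.3103
Terminal stock prices: S_uu = 273.3, S_ud = 179.1, S_dd = 117.3
Terminal payoffs (K − S): max(-128.3, 0) = 0, max(-34.07, 0) = 0, max(27.67, 0) = 27.67
Node u (S = 188.5): continuation = e^(−0.1)·[0.3103·0.0000 + 0.6897·0.0000] = 0.0000; exercise value = 0.0000 ≤ continuation, so V_u = 0.0000
Node d (S = 123.5): continuation = e^(−0.1)·[0.3103·0.0000 + 0.6897·27.6750] = 17.2700; exercise value = 21.5000 > continuation, so V_d = 21.5000 (exercise)
Node 0 (S = 130): continuation = e^(−0.1)·[0.3103·0.0000 + 0.6897·21.5000] = 13.4166; exercise value = 15.0000 > continuation, so V_0 = 15.0000 (exercise)

$15.00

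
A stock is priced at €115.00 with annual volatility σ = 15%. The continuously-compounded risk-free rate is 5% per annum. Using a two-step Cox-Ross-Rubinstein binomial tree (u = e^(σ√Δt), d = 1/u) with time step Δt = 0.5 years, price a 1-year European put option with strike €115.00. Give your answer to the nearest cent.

€3.47

CRR parameters: u = e^(σ√Δt) = e^(0.15·√0.5) = 1.1119, d = 1/u = 0.8994
Per-period rate: rΔt = 0.05·0.5 = 0.025, so R = e^0.025 = 1.0253
Risk-neutral probability p = (e^0.025 − 0.8994)/(1.1119 − 0.8994) = 0.1259/0.2125 = 0.5926
Terminal stock prices: S_uu = 142.2, S_ud = 115, S_dd = 93.02
Terminal payoffs (K − S): max(-27.18, 0) = 0, max(0, 0) = 0, max(21.98, 0) = 21.98
Node u (S = 127.9): V_u = e^(−0.025)·[0.5926·0.0000 + 0.4074·0.0000] = 0.0000
Node d (S = 103.4): V_d = e^(−0.025)·[0.5926·0.0000 + 0.4074·21.9813] = 8.7336
Node 0 (S = 115): V_0 = e^(−0.025)·[0.5926·0.0000 + 0.4074·8.7336] = 3.4700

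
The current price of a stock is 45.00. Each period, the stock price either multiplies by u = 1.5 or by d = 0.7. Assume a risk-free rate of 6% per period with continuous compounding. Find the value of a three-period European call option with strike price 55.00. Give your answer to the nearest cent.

Risk-neutral probability p = (e^0.06 − 0.7)/(1.5 − 0.7) = 0.3618/0.8000 = 0.4523
Terminal stock prices: S_uuu = 151.9, S_uud = 70.88, S_udd = 33.07, S_ddd = 15.43
Terminal payoffs (S − K): max(96.88, 0) = 96.88, max(15.88, 0) = 15.88, max(-21.93, 0) = 0, max(-39.57, 0) = 0
Node uu (S = 101.2): V_uu = e^(−0.06)·[0.4523·96.8750 + 0.5477·15.8750] = 49.4530
Node ud (S = 47.25): V_ud = e^(−0.06)·[0.4523·15.8750 + 0.5477·0.0000] = 6.7621
Node dd (S = 22.05): V_dd = e^(−0.06)·[0.4523·0.0000 + 0.5477·0.0000] = 0.0000
Node u (S = 67.5): V_u = e^(−0.06)·[0.4523·49.4530 + 0.5477·6.7621] = 24.5527
Node d (S = 31.5): V_d = e^(−0.06)·[0.4523·6.7621 + 0.5477·0.0000] = 2.8803
Node 0 (S = 45): V_0 = e^(−0.06)·[0.4523·24.5527 + 0.5477·2.8803] = 11.9441

11.94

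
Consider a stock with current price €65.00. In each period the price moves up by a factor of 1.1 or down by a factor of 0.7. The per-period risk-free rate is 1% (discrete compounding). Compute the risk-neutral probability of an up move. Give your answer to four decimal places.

p = 0.7750

Risk-neutral probability p = (1 + 0.01 − 0.7)/(1.1 − 0.7) = 0.3100/0.4000 = 0.7750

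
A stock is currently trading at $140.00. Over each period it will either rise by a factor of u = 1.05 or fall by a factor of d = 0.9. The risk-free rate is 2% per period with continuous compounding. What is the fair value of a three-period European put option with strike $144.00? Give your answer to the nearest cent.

Risk-neutral probability p = (e^0.02 − 0.9)/(1.05 − 0.9) = 0.1202/0.1500 = 0.8013
Terminal stock prices: S_uuu = 162.1, S_uud = 138.9, S_udd = 119.1, S_ddd = 102.1
Terminal payoffs (K − S): max(-18.07, 0) = 0, max(5.085, 0) = 5.085, max(24.93, 0) = 24.93, max(41.94, 0) = 41.94
Node uu (S = 154.3): V_uu = e^(−0.02)·[0.8013·0.0000 + 0.1987·5.0850] = 0.9902
Node ud (S = 132.3): V_ud = e^(−0.02)·[0.8013·5.0850 + 0.1987·24.9300] = 8.8486
Node dd (S = 113.4): V_dd = e^(−0.02)·[0.8013·24.9300 + 0.1987·41.9400] = 27.7486
Node u (S = 147): V_u = e^(−0.02)·[0.8013·0.9902 + 0.1987·8.8486] = 2.5008
Node d (S = 126): V_d = e^(−0.02)·[0.8013·8.8486 + 0.1987·27.7486] = 12.3537
Node 0 (S = 140): V_0 = e^(−0.02)·[0.8013·2.5008 + 0.1987·12.3537] = 4.3699

$4.37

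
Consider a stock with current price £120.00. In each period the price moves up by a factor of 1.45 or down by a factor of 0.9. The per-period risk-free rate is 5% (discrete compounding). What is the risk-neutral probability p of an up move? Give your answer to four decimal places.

p = 0.2727

Risk-neutral probability p = (1 + 0.05 − 0.9)/(1.45 − 0.9) = 0.1500/0.5500 = 0.2727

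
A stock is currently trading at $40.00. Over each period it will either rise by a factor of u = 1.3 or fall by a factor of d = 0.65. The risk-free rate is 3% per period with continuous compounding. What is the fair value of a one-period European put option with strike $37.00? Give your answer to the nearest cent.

$4.43

Risk-neutral probability p = (e^0.03 − 0.65)/(1.3 − 0.65) = 0.3805/0.6500 = 0.5853
Terminal stock prices: S_u = 52, S_d = 26
Terminal payoffs (K − S): max(-15, 0) = 0, max(11, 0) = 11
Node 0 (S = 40): V_0 = e^(−0.03)·[0.5853·0.0000 + 0.4147·11.0000] = 4.4267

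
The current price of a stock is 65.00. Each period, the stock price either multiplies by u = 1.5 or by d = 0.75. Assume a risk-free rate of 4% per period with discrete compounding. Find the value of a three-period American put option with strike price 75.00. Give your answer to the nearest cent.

18.58

Risk-neutral probability p = (1 + 0.04 − 0.75)/(1.5 − 0.75) = 0.2900/0.7500 = 0.3867
Terminal stock prices: S_uuu = 219.4, S_uud = 109.7, S_udd = 54.84, S_ddd = 27.42
Terminal payoffs (K − S): max(-144.4, 0) = 0, max(-34.69, 0) = 0, max(20.16, 0) = 20.16, max(47.58, 0) = 47.58
Node uu (S = 146.2): continuation = 1/1.04·[0.3867·0.0000 + 0.6133·0.0000] = 0.0000; exercise value = 0.0000 ≤ continuation, so V_uu = 0.0000
Node ud (S = 73.12): continuation = 1/1.04·[0.3867·0.0000 + 0.6133·20.1562] = 11.8870; exercise value = 1.8750 ≤ continuation, so V_ud = 11.8870
Node dd (S = 36.56): continuation = 1/1.04·[0.3867·20.1562 + 0.6133·47.5781] = 35.5529; exercise value = 38.4375 > continuation, so V_dd = 38.4375 (exercise)
Node u (S = 97.5): continuation = 1/1.04·[0.3867·0.0000 + 0.6133·11.8870] = 7.0103; exercise value = 0.0000 ≤ continuation, so V_u = 7.0103
Node d (S = 48.75): continuation = 1/1.04·[0.3867·11.8870 + 0.6133·38.4375] = 27.0878; exercise value = 26.2500 ≤ continuation, so V_d = 27.0878
Node 0 (S = 65): continuation = 1/1.04·[0.3867·7.0103 + 0.6133·27.0878] = 18.5812; exercise value = 10.0000 ≤ continuation, so V_0 = 18.5812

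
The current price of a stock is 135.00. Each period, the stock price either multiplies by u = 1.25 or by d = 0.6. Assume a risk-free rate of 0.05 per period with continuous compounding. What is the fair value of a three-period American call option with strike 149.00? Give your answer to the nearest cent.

Risk-neutral probability p = (e^0.05 − 0.6)/(1.25 − 0.6) = 0.4513/0.6500 = 0.6943
Terminal stock prices: S_uuu = 263.7, S_uud = 126.6, S_udd = 60.75, S_ddd = 29.16
Terminal payoffs (S − K): max(114.7, 0) = 114.7, max(-22.44, 0) = 0, max(-88.25, 0) = 0, max(-119.8, 0) = 0
Node uu (S = 210.9): continuation = e^(−0.05)·[0.6943·114.6719 + 0.3057·0.0000] = 75.7297; exercise value = 61.9375 ≤ continuation, so V_uu = 75.7297
Node ud (S = 101.2): continuation = e^(−0.05)·[0.6943·0.0000 + 0.3057·0.0000] = 0.0000; exercise value = 0.0000 ≤ continuation, so V_ud = 0.0000
Node dd (S = 48.6): continuation = e^(−0.05)·[0.6943·0.0000 + 0.3057·0.0000] = 0.0000; exercise value = 0.0000 ≤ continuation, so V_dd = 0.0000
Node u (S = 168.8): continuation = e^(−0.05)·[0.6943·75.7297 + 0.3057·0.0000] = 50.0122; exercise value = 19.7500 ≤ continuation, so V_u = 50.0122
Node d (S = 81): continuation = e^(−0.05)·[0.6943·0.0000 + 0.3057·0.0000] = 0.0000; exercise value = 0.0000 ≤ continuation, so V_d = 0.0000
Node 0 (S = 135): continuation = e^(−0.05)·[0.6943·50.0122 + 0.3057·0.0000] = 33.0282; exercise value = 0.0000 ≤ continuation, so V_0 = 33.0282

33.03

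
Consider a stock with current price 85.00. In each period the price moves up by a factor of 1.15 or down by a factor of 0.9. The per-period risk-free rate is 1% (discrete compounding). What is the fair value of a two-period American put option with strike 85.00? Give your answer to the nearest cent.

Risk-neutral probability p = (1 + 0.01 − 0.9)/(1.15 − 0.9) = 0.1100/0.2500 = 0.4400
Terminal stock prices: S_uu = 112.4, S_ud = 87.97, S_dd = 68.85
Terminal payoffs (K − S): max(-27.41, 0) = 0, max(-2.975, 0) = 0, max(16.15, 0) = 16.15
Node u (S = 97.75): continuation = 1/1.01·[0.4400·0.0000 + 0.5600·0.0000] = 0.0000; exercise value = 0.0000 ≤ continuation, so V_u = 0.0000
Node d (S = 76.5): continuation = 1/1.01·[0.4400·0.0000 + 0.5600·16.1500] = 8.9545; exercise value = 8.5000 ≤ continuation, so V_d = 8.9545
Node 0 (S = 85): continuation = 1/1.01·[0.4400·0.0000 + 0.5600·8.9545] = 4.9648; exercise value = 0.0000 ≤ continuation, so V_0 = 4.9648

4.96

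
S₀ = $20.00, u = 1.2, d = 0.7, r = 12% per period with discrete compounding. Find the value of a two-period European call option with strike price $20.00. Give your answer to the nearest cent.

$4.95

Risk-neutral probability p = (1 + 0.12 − 0.7)/(1.2 − 0.7) = 0.4200/0.5000 = 0.8400
Terminal stock prices: S_uu = 28.8, S_ud = 16.8, S_dd = 9.8
Terminal payoffs (S − K): max(8.8, 0) = 8.8, max(-3.2, 0) = 0, max(-10.2, 0) = 0
Node u (S = 24): V_u = 1/1.12·[0.8400·8.8000 + 0.1600·0.0000] = 6.6000
Node d (S = 14): V_d = 1/1.12·[0.8400·0.0000 + 0.1600·0.0000] = 0.0000
Node 0 (S = 20): V_0 = 1/1.12·[0.8400·6.6000 + 0.1600·0.0000] = 4.9500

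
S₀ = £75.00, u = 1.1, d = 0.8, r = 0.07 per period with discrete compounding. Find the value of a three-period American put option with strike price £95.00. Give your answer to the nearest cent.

£20.00

Risk-neutral probability p = (1 + 0.07 − 0.8)/(1.1 − 0.8) = 0.2700/0.3000 = 0.9000
Terminal stock prices: S_uuu = 99.83, S_uud = 72.6, S_udd = 52.8, S_ddd = 38.4
Terminal payoffs (K − S): max(-4.825, 0) = 0, max(22.4, 0) = 22.4, max(42.2, 0) = 42.2, max(56.6, 0) = 56.6
Node uu (S = 90.75): continuation = 1/1.07·[0.9000·0.0000 + 0.1000·22.4000] = 2.0935; exercise value = 4.2500 > continuation, so V_uu = 4.2500 (exercise)
Node ud (S = 66): continuation = 1/1.07·[0.9000·22.4000 + 0.1000·42.2000] = 22.7850; exercise value = 29.0000 > continuation, so V_ud = 29.0000 (exercise)
Node dd (S = 48): continuation = 1/1.07·[0.9000·42.2000 + 0.1000·56.6000] = 40.7850; exercise value = 47.0000 > continuation, so V_dd = 47.0000 (exercise)
Node u (S = 82.5): continuation = 1/1.07·[0.9000·4.2500 + 0.1000·29.0000] = 6.2850; exercise value = 12.5000 > continuation, so V_u = 12.5000 (exercise)
Node d (S = 60): continuation = 1/1.07·[0.9000·29.0000 + 0.1000·47.0000] = 28.7850; exercise value = 35.0000 > continuation, so V_d = 35.0000 (exercise)
Node 0 (S = 75): continuation = 1/1.07·[0.9000·12.5000 + 0.1000·35.0000] = 13.7850; exercise value = 20.0000 > continuation, so V_0 = 20.0000 (exercise)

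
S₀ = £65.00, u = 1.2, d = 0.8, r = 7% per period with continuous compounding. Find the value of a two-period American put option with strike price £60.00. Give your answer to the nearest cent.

Risk-neutral probability p = (e^0.07 − 0.8)/(1.2 − 0.8) = 0.2725/0.4000 = 0.6813
Terminal stock prices: S_uu = 93.6, S_ud = 62.4, S_dd = 41.6
Terminal payoffs (K − S): max(-33.6, 0) = 0, max(-2.4, 0) = 0, max(18.4, 0) = 18.4
Node u (S = 78): continuation = e^(−0.07)·[0.6813·0.0000 + 0.3187·0.0000] = 0.0000; exercise value = 0.0000 ≤ continuation, so V_u = 0.0000
Node d (S = 52): continuation = e^(−0.07)·[0.6813·0.0000 + 0.3187·18.4000] = 5.4681; exercise value = 8.0000 > continuation, so V_d = 8.0000 (exercise)
Node 0 (S = 65): continuation = e^(−0.07)·[0.6813·0.0000 + 0.3187·8.0000] = 2.3775; exercise value = 0.0000 ≤ continuation, so V_0 = 2.3775

£2.38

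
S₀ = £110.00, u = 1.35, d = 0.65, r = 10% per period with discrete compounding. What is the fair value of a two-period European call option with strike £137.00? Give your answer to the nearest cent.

£21.68

Risk-neutral probability p = (1 + 0.1 − 0.65)/(1.35 − 0.65) = 0.4500/0.7000 = 0.6429
Terminal stock prices: S_uu = 200.5, S_ud = 96.53, S_dd = 46.48
Terminal payoffs (S − K): max(63.48, 0) = 63.48, max(-40.47, 0) = 0, max(-90.53, 0) = 0
Node u (S = 148.5): V_u = 1/1.1·[0.6429·63.4750 + 0.3571·0.0000] = 37.0958
Node d (S = 71.5): V_d = 1/1.1·[0.6429·0.0000 + 0.3571·0.0000] = 0.0000
Node 0 (S = 110): V_0 = 1/1.1·[0.6429·37.0958 + 0.3571·0.0000] = 21.6794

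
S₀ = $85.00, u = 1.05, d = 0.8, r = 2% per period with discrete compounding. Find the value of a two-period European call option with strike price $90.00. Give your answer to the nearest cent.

$2.76

Risk-neutral probability p = (1 + 0.02 − 0.8)/(1.05 − 0.8) = 0.2200/0.2500 = 0.8800
Terminal stock prices: S_uu = 93.71, S_ud = 71.4, S_dd = 54.4
Terminal payoffs (S − K): max(3.713, 0) = 3.713, max(-18.6, 0) = 0, max(-35.6, 0) = 0
Node u (S = 89.25): V_u = 1/1.02·[0.8800·3.7125 + 0.1200·0.0000] = 3.2029
Node d (S = 68): V_d = 1/1.02·[0.8800·0.0000 + 0.1200·0.0000] = 0.0000
Node 0 (S = 85): V_0 = 1/1.02·[0.8800·3.2029 + 0.1200·0.0000] = 2.7633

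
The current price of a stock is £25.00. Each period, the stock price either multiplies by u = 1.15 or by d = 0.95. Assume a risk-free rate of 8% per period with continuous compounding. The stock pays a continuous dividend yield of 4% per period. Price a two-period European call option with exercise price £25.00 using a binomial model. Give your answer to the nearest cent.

Per-period risk-free factor R = e^0.08 = 1.0833; dividend-adjusted growth = e^(0.08−0.04) = 1.0408.
Risk-neutral probability p = (1.0408 − 0.95)/(1.15 − 0.95) = 0.0908/0.2000 = 0.4541
Terminal stock prices: S_uu = 33.06, S_ud = 27.31, S_dd = 22.56
Terminal payoffs (S − K): max(8.062, 0) = 8.062, max(2.312, 0) = 2.312, max(-2.438, 0) = 0
Node u (S = 28.75): V_u = e^(−0.08)·[0.4541·8.0625 + 0.5459·2.3125] = 4.5448
Node d (S = 23.75): V_d = e^(−0.08)·[0.4541·2.3125 + 0.5459·0.0000] = 0.9693
Node 0 (S = 25): V_0 = e^(−0.08)·[0.4541·4.5448 + 0.5459·0.9693] = 2.3934

£2.39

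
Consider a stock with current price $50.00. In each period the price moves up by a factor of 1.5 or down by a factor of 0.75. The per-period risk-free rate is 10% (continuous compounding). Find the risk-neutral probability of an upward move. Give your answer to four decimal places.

Risk-neutral probability p = (e^0.1 − 0.75)/(1.5 − 0.75) = 0.3552/0.7500 = 0.4736

p = 0.4736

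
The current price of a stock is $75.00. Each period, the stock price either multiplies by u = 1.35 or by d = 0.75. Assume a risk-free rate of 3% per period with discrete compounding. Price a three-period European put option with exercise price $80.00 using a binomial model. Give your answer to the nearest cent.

$15.11

Risk-neutral probability p = (1 + 0.03 − 0.75)/(1.35 − 0.75) = 0.2800/0.6000 = 0.4667
Terminal stock prices: S_uuu = 184.5, S_uud = 102.5, S_udd = 56.95, S_ddd = 31.64
Terminal payoffs (K − S): max(-104.5, 0) = 0, max(-22.52, 0) = 0, max(23.05, 0) = 23.05, max(48.36, 0) = 48.36
Node uu (S = 136.7): V_uu = 1/1.03·[0.4667·0.0000 + 0.5333·0.0000] = 0.0000
Node ud (S = 75.94): V_ud = 1/1.03·[0.4667·0.0000 + 0.5333·23.0469] = 11.9337
Node dd (S = 42.19): V_dd = 1/1.03·[0.4667·23.0469 + 0.5333·48.3594] = 35.4824
Node u (S = 101.2): V_u = 1/1.03·[0.4667·0.0000 + 0.5333·11.9337] = 6.1792
Node d (S = 56.25): V_d = 1/1.03·[0.4667·11.9337 + 0.5333·35.4824] = 23.7796
Node 0 (S = 75): V_0 = 1/1.03·[0.4667·6.1792 + 0.5333·23.7796] = 15.1127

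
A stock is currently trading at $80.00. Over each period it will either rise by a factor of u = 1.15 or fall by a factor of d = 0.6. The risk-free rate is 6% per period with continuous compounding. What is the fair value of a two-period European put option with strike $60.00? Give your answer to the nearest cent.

Risk-neutral probability p = (e^0.06 − 0.6)/(1.15 − 0.6) = 0.4618/0.5500 = 0.8397
Terminal stock prices: S_uu = 105.8, S_ud = 55.2, S_dd = 28.8
Terminal payoffs (K − S): max(-45.8, 0) = 0, max(4.8, 0) = 4.8, max(31.2, 0) = 31.2
Node u (S = 92): V_u = e^(−0.06)·[0.8397·0.0000 + 0.1603·4.8000] = 0.7246
Node d (S = 48): V_d = e^(−0.06)·[0.8397·4.8000 + 0.1603·31.2000] = 8.5059
Node 0 (S = 80): V_0 = e^(−0.06)·[0.8397·0.7246 + 0.1603·8.5059] = 1.8571

$1.86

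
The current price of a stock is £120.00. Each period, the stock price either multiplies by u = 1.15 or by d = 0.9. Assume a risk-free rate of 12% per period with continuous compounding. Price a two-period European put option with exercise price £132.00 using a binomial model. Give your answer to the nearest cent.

£1.23

Risk-neutral probability p = (e^0.12 − 0.9)/(1.15 − 0.9) = 0.2275/0.2500 = 0.9100
Terminal stock prices: S_uu = 158.7, S_ud = 124.2, S_dd = 97.2
Terminal payoffs (K − S): max(-26.7, 0) = 0, max(7.8, 0) = 7.8, max(34.8, 0) = 34.8
Node u (S = 138): V_u = e^(−0.12)·[0.9100·0.0000 + 0.0900·7.8000] = 0.6227
Node d (S = 108): V_d = e^(−0.12)·[0.9100·7.8000 + 0.0900·34.8000] = 9.0735
Node 0 (S = 120): V_0 = e^(−0.12)·[0.9100·0.6227 + 0.0900·9.0735] = 1.2270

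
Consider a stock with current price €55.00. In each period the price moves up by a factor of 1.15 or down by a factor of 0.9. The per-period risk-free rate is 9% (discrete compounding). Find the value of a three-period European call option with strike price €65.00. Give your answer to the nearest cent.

€6.47

Risk-neutral probability p = (1 + 0.09 − 0.9)/(1.15 − 0.9) = 0.1900/0.2500 = 0.7600
Terminal stock prices: S_uuu = 83.65, S_uud = 65.46, S_udd = 51.23, S_ddd = 40.1
Terminal payoffs (S − K): max(18.65, 0) = 18.65, max(0.4637, 0) = 0.4637, max(-13.77, 0) = 0, max(-24.9, 0) = 0
Node uu (S = 72.74): V_uu = 1/1.09·[0.7600·18.6481 + 0.2400·0.4637] = 13.1045
Node ud (S = 56.92): V_ud = 1/1.09·[0.7600·0.4637 + 0.2400·0.0000] = 0.3233
Node dd (S = 44.55): V_dd = 1/1.09·[0.7600·0.0000 + 0.2400·0.0000] = 0.0000
Node u (S = 63.25): V_u = 1/1.09·[0.7600·13.1045 + 0.2400·0.3233] = 9.2083
Node d (S = 49.5): V_d = 1/1.09·[0.7600·0.3233 + 0.2400·0.0000] = 0.2255
Node 0 (S = 55): V_0 = 1/1.09·[0.7600·9.2083 + 0.2400·0.2255] = 6.4701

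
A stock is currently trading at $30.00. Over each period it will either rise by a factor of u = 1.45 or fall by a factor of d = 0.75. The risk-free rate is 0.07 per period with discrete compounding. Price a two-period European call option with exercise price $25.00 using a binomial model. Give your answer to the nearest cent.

$10.26

Risk-neutral probability p = (1 + 0.07 − 0.75)/(1.45 − 0.75) = 0.3200/0.7000 = 0.4571
Terminal stock prices: S_uu = 63.08, S_ud = 32.62, S_dd = 16.88
Terminal payoffs (S − K): max(38.08, 0) = 38.08, max(7.625, 0) = 7.625, max(-8.125, 0) = 0
Node u (S = 43.5): V_u = 1/1.07·[0.4571·38.0750 + 0.5429·7.6250] = 20.1355
Node d (S = 22.5): V_d = 1/1.07·[0.4571·7.6250 + 0.5429·0.0000] = 3.2577
Node 0 (S = 30): V_0 = 1/1.07·[0.4571·20.1355 + 0.5429·3.2577] = 10.2554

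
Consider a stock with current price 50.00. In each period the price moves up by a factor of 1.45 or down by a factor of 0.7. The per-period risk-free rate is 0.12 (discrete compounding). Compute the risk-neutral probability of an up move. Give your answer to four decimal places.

Risk-neutral probability p = (1 + 0.12 − 0.7)/(1.45 − 0.7) = 0.4200/0.7500 = 0.5600

p = 0.5600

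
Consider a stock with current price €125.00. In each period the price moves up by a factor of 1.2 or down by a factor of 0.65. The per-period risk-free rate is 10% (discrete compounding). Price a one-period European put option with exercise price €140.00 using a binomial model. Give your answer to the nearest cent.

Risk-neutral probability p = (1 + 0.1 − 0.65)/(1.2 − 0.65) = 0.4500/0.5500 = 0.8182
Terminal stock prices: S_u = 150, S_d = 81.25
Terminal payoffs (K − S): max(-10, 0) = 0, max(58.75, 0) = 58.75
Node 0 (S = 125): V_0 = 1/1.1·[0.8182·0.0000 + 0.1818·58.7500] = 9.7107

€9.71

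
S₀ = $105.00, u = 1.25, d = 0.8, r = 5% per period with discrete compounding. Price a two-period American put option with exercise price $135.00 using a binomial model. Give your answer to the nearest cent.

Risk-neutral probability p = (1 + 0.05 − 0.8)/(1.25 − 0.8) = 0.2500/0.4500 = 0.5556
Terminal stock prices: S_uu = 164.1, S_ud = 105, S_dd = 67.2
Terminal payoffs (K − S): max(-29.06, 0) = 0, max(30, 0) = 30, max(67.8, 0) = 67.8
Node u (S = 131.2): continuation = 1/1.05·[0.5556·0.0000 + 0.4444·30.0000] = 12.6984; exercise value = 3.7500 ≤ continuation, so V_u = 12.6984
Node d (S = 84): continuation = 1/1.05·[0.5556·30.0000 + 0.4444·67.8000] = 44.5714; exercise value = 51.0000 > continuation, so V_d = 51.0000 (exercise)
Node 0 (S = 105): continuation = 1/1.05·[0.5556·12.6984 + 0.4444·51.0000] = 28.3060; exercise value = 30.0000 > continuation, so V_0 = 30.0000 (exercise)

$30.00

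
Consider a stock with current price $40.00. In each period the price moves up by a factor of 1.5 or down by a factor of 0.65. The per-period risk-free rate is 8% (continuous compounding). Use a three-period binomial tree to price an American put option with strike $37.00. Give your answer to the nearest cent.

$6.36

Risk-neutral probability p = (e^0.08 − 0.65)/(1.5 − 0.65) = 0.4333/0.8500 = 0.5097
Terminal stock prices: S_uuu = 135, S_uud = 58.5, S_udd = 25.35, S_ddd = 10.98
Terminal payoffs (K − S): max(-98, 0) = 0, max(-21.5, 0) = 0, max(11.65, 0) = 11.65, max(26.02, 0) = 26.02
Node uu (S = 90): continuation = e^(−0.08)·[0.5097·0.0000 + 0.4903·0.0000] = 0.0000; exercise value = 0.0000 ≤ continuation, so V_uu = 0.0000
Node ud (S = 39): continuation = e^(−0.08)·[0.5097·0.0000 + 0.4903·11.6500] = 5.2723; exercise value = 0.0000 ≤ continuation, so V_ud = 5.2723
Node dd (S = 16.9): continuation = e^(−0.08)·[0.5097·11.6500 + 0.4903·26.0150] = 17.2553; exercise value = 20.1000 > continuation, so V_dd = 20.1000 (exercise)
Node u (S = 60): continuation = e^(−0.08)·[0.5097·0.0000 + 0.4903·5.2723] = 2.3860; exercise value = 0.0000 ≤ continuation, so V_u = 2.3860
Node d (S = 26): continuation = e^(−0.08)·[0.5097·5.2723 + 0.4903·20.1000] = 11.5773; exercise value = 11.0000 ≤ continuation, so V_d = 11.5773
Node 0 (S = 40): continuation = e^(−0.08)·[0.5097·2.3860 + 0.4903·11.5773] = 6.3622; exercise value = 0.0000 ≤ continuation, so V_0 = 6.3622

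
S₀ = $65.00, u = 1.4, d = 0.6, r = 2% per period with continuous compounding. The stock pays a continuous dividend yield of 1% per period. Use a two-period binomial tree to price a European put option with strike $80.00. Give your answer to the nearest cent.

$25.11

Per-period risk-free factor R = e^0.02 = 1.0202; dividend-adjusted growth = e^(0.02−0.01) = 1.0101.
Risk-neutral probability p = (1.0101 − 0.6)/(1.4 − 0.6) = 0.4101/0.8000 = 0.5126
Terminal stock prices: S_uu = 127.4, S_ud = 54.6, S_dd = 23.4
Terminal payoffs (K − S): max(-47.4, 0) = 0, max(25.4, 0) = 25.4, max(56.6, 0) = 56.6
Node u (S = 91): V_u = e^(−0.02)·[0.5126·0.0000 + 0.4874·25.4000] = 12.1357
Node d (S = 39): V_d = e^(−0.02)·[0.5126·25.4000 + 0.4874·56.6000] = 39.8040
Node 0 (S = 65): V_0 = e^(−0.02)·[0.5126·12.1357 + 0.4874·39.8040] = 25.1149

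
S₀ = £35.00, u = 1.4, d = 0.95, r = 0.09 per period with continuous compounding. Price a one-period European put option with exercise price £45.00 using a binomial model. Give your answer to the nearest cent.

Risk-neutral probability p = (e^0.09 − 0.95)/(1.4 − 0.95) = 0.1442/0.4500 = 0.3204
Terminal stock prices: S_u = 49, S_d = 33.25
Terminal payoffs (K − S): max(-4, 0) = 0, max(11.75, 0) = 11.75
Node 0 (S = 35): V_0 = e^(−0.09)·[0.3204·0.0000 + 0.6796·11.7500] = 7.2982

£7.30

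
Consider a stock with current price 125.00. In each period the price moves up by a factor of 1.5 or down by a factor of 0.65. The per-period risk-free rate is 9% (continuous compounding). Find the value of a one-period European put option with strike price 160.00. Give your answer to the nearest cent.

34.36

Risk-neutral probability p = (e^0.09 − 0.65)/(1.5 − 0.65) = 0.4442/0.8500 = 0.5226
Terminal stock prices: S_u = 187.5, S_d = 81.25
Terminal payoffs (K − S): max(-27.5, 0) = 0, max(78.75, 0) = 78.75
Node 0 (S = 125): V_0 = e^(−0.09)·[0.5226·0.0000 + 0.4774·78.7500] = 34.3625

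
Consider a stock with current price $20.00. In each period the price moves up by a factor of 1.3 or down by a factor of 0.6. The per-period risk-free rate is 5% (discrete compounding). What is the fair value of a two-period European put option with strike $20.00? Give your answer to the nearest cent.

$3.31

Risk-neutral probability p = (1 + 0.05 − 0.6)/(1.3 − 0.6) = 0.4500/0.7000 = 0.6429
Terminal stock prices: S_uu = 33.8, S_ud = 15.6, S_dd = 7.2
Terminal payoffs (K − S): max(-13.8, 0) = 0, max(4.4, 0) = 4.4, max(12.8, 0) = 12.8
Node u (S = 26): V_u = 1/1.05·[0.6429·0.0000 + 0.3571·4.4000] = 1.4966
Node d (S = 12): V_d = 1/1.05·[0.6429·4.4000 + 0.3571·12.8000] = 7.0476
Node 0 (S = 20): V_0 = 1/1.05·[0.6429·1.4966 + 0.3571·7.0476] = 3.3134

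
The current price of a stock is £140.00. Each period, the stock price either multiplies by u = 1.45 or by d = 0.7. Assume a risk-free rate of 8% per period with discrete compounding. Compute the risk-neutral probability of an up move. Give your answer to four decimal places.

p = 0.5067

Risk-neutral probability p = (1 + 0.08 − 0.7)/(1.45 − 0.7) = 0.3800/0.7500 = 0.5067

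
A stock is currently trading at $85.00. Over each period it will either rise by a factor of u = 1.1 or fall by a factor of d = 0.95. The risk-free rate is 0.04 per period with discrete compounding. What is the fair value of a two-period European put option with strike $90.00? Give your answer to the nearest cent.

Risk-neutral probability p = (1 + 0.04 − 0.95)/(1.1 − 0.95) = 0.0900/0.1500 = 0.6000
Terminal stock prices: S_uu = 102.9, S_ud = 88.83, S_dd = 76.71
Terminal payoffs (K − S): max(-12.85, 0) = 0, max(1.175, 0) = 1.175, max(13.29, 0) = 13.29
Node u (S = 93.5): V_u = 1/1.04·[0.6000·0.0000 + 0.4000·1.1750] = 0.4519
Node d (S = 80.75): V_d = 1/1.04·[0.6000·1.1750 + 0.4000·13.2875] = 5.7885
Node 0 (S = 85): V_0 = 1/1.04·[0.6000·0.4519 + 0.4000·5.7885] = 2.4871

$2.49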